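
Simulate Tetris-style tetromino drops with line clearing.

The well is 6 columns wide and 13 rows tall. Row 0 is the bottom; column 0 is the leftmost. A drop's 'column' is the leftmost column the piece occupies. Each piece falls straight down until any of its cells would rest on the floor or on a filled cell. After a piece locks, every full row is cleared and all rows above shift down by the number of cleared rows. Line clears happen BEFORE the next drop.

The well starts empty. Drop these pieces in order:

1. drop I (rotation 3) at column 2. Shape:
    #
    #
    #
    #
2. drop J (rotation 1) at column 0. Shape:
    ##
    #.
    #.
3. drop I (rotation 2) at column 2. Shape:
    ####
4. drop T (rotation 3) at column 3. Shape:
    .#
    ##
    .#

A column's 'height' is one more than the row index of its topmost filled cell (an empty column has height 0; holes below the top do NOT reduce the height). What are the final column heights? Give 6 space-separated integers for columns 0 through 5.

Drop 1: I rot3 at col 2 lands with bottom-row=0; cleared 0 line(s) (total 0); column heights now [0 0 4 0 0 0], max=4
Drop 2: J rot1 at col 0 lands with bottom-row=0; cleared 0 line(s) (total 0); column heights now [3 3 4 0 0 0], max=4
Drop 3: I rot2 at col 2 lands with bottom-row=4; cleared 0 line(s) (total 0); column heights now [3 3 5 5 5 5], max=5
Drop 4: T rot3 at col 3 lands with bottom-row=5; cleared 0 line(s) (total 0); column heights now [3 3 5 7 8 5], max=8

Answer: 3 3 5 7 8 5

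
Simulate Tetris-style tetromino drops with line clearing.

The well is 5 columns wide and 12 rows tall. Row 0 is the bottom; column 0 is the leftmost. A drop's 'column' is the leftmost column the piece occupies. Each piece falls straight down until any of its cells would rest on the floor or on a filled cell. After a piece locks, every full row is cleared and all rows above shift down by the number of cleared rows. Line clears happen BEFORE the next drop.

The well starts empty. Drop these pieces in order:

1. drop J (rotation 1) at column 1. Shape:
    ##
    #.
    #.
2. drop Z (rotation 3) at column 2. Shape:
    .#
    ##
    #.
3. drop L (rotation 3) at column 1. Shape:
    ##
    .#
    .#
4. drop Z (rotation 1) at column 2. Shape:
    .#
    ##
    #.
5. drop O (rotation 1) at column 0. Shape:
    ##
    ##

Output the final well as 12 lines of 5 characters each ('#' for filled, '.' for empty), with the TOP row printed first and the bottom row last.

Drop 1: J rot1 at col 1 lands with bottom-row=0; cleared 0 line(s) (total 0); column heights now [0 3 3 0 0], max=3
Drop 2: Z rot3 at col 2 lands with bottom-row=3; cleared 0 line(s) (total 0); column heights now [0 3 5 6 0], max=6
Drop 3: L rot3 at col 1 lands with bottom-row=5; cleared 0 line(s) (total 0); column heights now [0 8 8 6 0], max=8
Drop 4: Z rot1 at col 2 lands with bottom-row=8; cleared 0 line(s) (total 0); column heights now [0 8 10 11 0], max=11
Drop 5: O rot1 at col 0 lands with bottom-row=8; cleared 0 line(s) (total 0); column heights now [10 10 10 11 0], max=11

Answer: .....
...#.
####.
###..
.##..
..#..
..##.
..##.
..#..
.##..
.#...
.#...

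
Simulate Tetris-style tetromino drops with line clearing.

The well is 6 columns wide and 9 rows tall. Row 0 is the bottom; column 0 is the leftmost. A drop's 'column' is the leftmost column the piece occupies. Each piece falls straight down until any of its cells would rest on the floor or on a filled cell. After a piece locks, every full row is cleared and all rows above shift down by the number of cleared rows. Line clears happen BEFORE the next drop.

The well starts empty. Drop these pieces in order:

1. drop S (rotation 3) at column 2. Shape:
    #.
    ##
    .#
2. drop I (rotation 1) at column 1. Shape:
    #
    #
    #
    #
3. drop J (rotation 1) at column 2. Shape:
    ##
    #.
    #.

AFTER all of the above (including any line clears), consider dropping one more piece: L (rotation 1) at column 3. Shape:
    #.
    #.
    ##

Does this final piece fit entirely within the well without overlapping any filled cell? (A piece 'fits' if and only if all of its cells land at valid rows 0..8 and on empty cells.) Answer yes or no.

Answer: yes

Derivation:
Drop 1: S rot3 at col 2 lands with bottom-row=0; cleared 0 line(s) (total 0); column heights now [0 0 3 2 0 0], max=3
Drop 2: I rot1 at col 1 lands with bottom-row=0; cleared 0 line(s) (total 0); column heights now [0 4 3 2 0 0], max=4
Drop 3: J rot1 at col 2 lands with bottom-row=3; cleared 0 line(s) (total 0); column heights now [0 4 6 6 0 0], max=6
Test piece L rot1 at col 3 (width 2): heights before test = [0 4 6 6 0 0]; fits = True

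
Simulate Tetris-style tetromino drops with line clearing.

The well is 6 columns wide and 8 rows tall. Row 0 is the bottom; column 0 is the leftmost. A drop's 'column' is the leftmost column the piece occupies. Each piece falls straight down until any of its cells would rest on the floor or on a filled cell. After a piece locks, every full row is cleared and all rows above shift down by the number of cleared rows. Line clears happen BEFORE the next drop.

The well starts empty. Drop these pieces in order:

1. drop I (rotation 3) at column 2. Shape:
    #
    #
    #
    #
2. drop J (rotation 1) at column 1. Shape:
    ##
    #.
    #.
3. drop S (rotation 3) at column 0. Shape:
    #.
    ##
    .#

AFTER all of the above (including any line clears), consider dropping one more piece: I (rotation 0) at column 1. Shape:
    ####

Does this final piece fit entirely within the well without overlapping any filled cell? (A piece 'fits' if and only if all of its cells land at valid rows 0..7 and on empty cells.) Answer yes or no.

Drop 1: I rot3 at col 2 lands with bottom-row=0; cleared 0 line(s) (total 0); column heights now [0 0 4 0 0 0], max=4
Drop 2: J rot1 at col 1 lands with bottom-row=2; cleared 0 line(s) (total 0); column heights now [0 5 5 0 0 0], max=5
Drop 3: S rot3 at col 0 lands with bottom-row=5; cleared 0 line(s) (total 0); column heights now [8 7 5 0 0 0], max=8
Test piece I rot0 at col 1 (width 4): heights before test = [8 7 5 0 0 0]; fits = True

Answer: yes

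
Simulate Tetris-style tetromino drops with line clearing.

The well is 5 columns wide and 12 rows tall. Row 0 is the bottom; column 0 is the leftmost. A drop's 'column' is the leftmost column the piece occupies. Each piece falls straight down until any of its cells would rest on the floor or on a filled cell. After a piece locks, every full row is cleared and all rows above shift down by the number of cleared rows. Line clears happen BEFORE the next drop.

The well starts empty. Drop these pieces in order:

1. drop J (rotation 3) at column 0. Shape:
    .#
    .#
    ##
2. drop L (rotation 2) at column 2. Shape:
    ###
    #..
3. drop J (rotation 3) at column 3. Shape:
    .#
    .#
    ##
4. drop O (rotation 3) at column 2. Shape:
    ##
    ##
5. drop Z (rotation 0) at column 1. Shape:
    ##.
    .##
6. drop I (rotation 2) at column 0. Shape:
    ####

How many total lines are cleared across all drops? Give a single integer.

Drop 1: J rot3 at col 0 lands with bottom-row=0; cleared 0 line(s) (total 0); column heights now [1 3 0 0 0], max=3
Drop 2: L rot2 at col 2 lands with bottom-row=0; cleared 0 line(s) (total 0); column heights now [1 3 2 2 2], max=3
Drop 3: J rot3 at col 3 lands with bottom-row=2; cleared 0 line(s) (total 0); column heights now [1 3 2 3 5], max=5
Drop 4: O rot3 at col 2 lands with bottom-row=3; cleared 0 line(s) (total 0); column heights now [1 3 5 5 5], max=5
Drop 5: Z rot0 at col 1 lands with bottom-row=5; cleared 0 line(s) (total 0); column heights now [1 7 7 6 5], max=7
Drop 6: I rot2 at col 0 lands with bottom-row=7; cleared 0 line(s) (total 0); column heights now [8 8 8 8 5], max=8

Answer: 0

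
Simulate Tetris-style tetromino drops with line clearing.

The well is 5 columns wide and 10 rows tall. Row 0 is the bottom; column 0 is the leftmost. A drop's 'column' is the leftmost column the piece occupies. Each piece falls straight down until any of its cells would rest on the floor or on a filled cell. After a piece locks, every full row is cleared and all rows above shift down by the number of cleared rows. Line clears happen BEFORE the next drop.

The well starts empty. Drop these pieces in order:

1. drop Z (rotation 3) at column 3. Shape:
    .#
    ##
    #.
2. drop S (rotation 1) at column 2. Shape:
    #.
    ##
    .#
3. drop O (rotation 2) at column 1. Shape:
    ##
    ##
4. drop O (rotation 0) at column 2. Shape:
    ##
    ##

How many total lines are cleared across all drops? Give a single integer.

Drop 1: Z rot3 at col 3 lands with bottom-row=0; cleared 0 line(s) (total 0); column heights now [0 0 0 2 3], max=3
Drop 2: S rot1 at col 2 lands with bottom-row=2; cleared 0 line(s) (total 0); column heights now [0 0 5 4 3], max=5
Drop 3: O rot2 at col 1 lands with bottom-row=5; cleared 0 line(s) (total 0); column heights now [0 7 7 4 3], max=7
Drop 4: O rot0 at col 2 lands with bottom-row=7; cleared 0 line(s) (total 0); column heights now [0 7 9 9 3], max=9

Answer: 0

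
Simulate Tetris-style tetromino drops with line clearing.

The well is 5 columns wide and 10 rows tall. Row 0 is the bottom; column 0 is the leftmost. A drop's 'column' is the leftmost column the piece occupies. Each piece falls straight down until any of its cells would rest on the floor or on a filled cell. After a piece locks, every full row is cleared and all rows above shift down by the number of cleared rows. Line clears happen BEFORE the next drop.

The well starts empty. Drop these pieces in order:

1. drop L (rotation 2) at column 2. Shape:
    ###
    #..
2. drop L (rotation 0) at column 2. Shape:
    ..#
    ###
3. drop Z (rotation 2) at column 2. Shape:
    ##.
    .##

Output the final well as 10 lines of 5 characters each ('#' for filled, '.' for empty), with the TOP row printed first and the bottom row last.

Drop 1: L rot2 at col 2 lands with bottom-row=0; cleared 0 line(s) (total 0); column heights now [0 0 2 2 2], max=2
Drop 2: L rot0 at col 2 lands with bottom-row=2; cleared 0 line(s) (total 0); column heights now [0 0 3 3 4], max=4
Drop 3: Z rot2 at col 2 lands with bottom-row=4; cleared 0 line(s) (total 0); column heights now [0 0 6 6 5], max=6

Answer: .....
.....
.....
.....
..##.
...##
....#
..###
..###
..#..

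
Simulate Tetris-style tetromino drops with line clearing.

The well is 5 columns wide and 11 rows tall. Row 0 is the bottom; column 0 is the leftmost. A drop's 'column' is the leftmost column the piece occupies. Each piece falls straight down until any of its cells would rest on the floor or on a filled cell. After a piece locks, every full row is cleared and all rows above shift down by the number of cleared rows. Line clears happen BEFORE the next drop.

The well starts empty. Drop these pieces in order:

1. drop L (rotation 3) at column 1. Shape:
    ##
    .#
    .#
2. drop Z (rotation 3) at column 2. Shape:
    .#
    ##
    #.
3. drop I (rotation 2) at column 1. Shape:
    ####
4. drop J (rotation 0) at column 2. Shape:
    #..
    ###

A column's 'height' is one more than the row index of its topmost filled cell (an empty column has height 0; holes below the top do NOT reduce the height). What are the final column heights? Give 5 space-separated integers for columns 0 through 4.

Drop 1: L rot3 at col 1 lands with bottom-row=0; cleared 0 line(s) (total 0); column heights now [0 3 3 0 0], max=3
Drop 2: Z rot3 at col 2 lands with bottom-row=3; cleared 0 line(s) (total 0); column heights now [0 3 5 6 0], max=6
Drop 3: I rot2 at col 1 lands with bottom-row=6; cleared 0 line(s) (total 0); column heights now [0 7 7 7 7], max=7
Drop 4: J rot0 at col 2 lands with bottom-row=7; cleared 0 line(s) (total 0); column heights now [0 7 9 8 8], max=9

Answer: 0 7 9 8 8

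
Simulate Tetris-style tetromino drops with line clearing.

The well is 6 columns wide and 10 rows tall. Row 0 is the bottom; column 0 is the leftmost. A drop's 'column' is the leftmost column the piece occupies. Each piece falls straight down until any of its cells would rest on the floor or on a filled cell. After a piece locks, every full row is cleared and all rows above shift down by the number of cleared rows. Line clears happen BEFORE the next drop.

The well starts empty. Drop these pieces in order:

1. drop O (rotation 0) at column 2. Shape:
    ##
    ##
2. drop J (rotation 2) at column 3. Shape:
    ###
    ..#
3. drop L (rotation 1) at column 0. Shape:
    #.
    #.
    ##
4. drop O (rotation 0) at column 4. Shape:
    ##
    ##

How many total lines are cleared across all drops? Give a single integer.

Answer: 0

Derivation:
Drop 1: O rot0 at col 2 lands with bottom-row=0; cleared 0 line(s) (total 0); column heights now [0 0 2 2 0 0], max=2
Drop 2: J rot2 at col 3 lands with bottom-row=1; cleared 0 line(s) (total 0); column heights now [0 0 2 3 3 3], max=3
Drop 3: L rot1 at col 0 lands with bottom-row=0; cleared 0 line(s) (total 0); column heights now [3 1 2 3 3 3], max=3
Drop 4: O rot0 at col 4 lands with bottom-row=3; cleared 0 line(s) (total 0); column heights now [3 1 2 3 5 5], max=5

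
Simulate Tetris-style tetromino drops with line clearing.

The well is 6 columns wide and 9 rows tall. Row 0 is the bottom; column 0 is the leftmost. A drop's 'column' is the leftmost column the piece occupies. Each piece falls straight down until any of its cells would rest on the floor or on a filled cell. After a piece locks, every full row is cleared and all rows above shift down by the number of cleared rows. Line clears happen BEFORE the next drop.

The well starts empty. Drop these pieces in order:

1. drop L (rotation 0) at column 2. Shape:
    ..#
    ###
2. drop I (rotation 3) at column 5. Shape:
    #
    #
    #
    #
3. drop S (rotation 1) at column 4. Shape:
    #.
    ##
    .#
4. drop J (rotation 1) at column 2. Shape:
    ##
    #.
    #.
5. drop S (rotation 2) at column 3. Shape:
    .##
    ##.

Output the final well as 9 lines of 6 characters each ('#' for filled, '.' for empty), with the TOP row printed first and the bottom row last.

Answer: ....##
...##.
....#.
....##
.....#
..##.#
..#..#
..#.##
..####

Derivation:
Drop 1: L rot0 at col 2 lands with bottom-row=0; cleared 0 line(s) (total 0); column heights now [0 0 1 1 2 0], max=2
Drop 2: I rot3 at col 5 lands with bottom-row=0; cleared 0 line(s) (total 0); column heights now [0 0 1 1 2 4], max=4
Drop 3: S rot1 at col 4 lands with bottom-row=4; cleared 0 line(s) (total 0); column heights now [0 0 1 1 7 6], max=7
Drop 4: J rot1 at col 2 lands with bottom-row=1; cleared 0 line(s) (total 0); column heights now [0 0 4 4 7 6], max=7
Drop 5: S rot2 at col 3 lands with bottom-row=7; cleared 0 line(s) (total 0); column heights now [0 0 4 8 9 9], max=9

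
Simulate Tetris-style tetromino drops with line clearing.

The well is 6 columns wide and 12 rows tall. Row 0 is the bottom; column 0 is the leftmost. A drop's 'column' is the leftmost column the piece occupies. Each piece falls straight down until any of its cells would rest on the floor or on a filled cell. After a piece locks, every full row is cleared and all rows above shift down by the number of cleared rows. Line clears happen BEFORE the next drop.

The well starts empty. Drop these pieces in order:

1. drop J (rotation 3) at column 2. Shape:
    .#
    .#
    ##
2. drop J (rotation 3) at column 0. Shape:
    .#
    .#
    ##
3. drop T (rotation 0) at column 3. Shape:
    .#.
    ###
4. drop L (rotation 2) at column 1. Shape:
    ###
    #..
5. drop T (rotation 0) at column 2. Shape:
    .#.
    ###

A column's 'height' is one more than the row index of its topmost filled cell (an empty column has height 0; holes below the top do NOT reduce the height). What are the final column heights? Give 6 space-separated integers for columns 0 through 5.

Answer: 1 5 6 7 6 4

Derivation:
Drop 1: J rot3 at col 2 lands with bottom-row=0; cleared 0 line(s) (total 0); column heights now [0 0 1 3 0 0], max=3
Drop 2: J rot3 at col 0 lands with bottom-row=0; cleared 0 line(s) (total 0); column heights now [1 3 1 3 0 0], max=3
Drop 3: T rot0 at col 3 lands with bottom-row=3; cleared 0 line(s) (total 0); column heights now [1 3 1 4 5 4], max=5
Drop 4: L rot2 at col 1 lands with bottom-row=3; cleared 0 line(s) (total 0); column heights now [1 5 5 5 5 4], max=5
Drop 5: T rot0 at col 2 lands with bottom-row=5; cleared 0 line(s) (total 0); column heights now [1 5 6 7 6 4], max=7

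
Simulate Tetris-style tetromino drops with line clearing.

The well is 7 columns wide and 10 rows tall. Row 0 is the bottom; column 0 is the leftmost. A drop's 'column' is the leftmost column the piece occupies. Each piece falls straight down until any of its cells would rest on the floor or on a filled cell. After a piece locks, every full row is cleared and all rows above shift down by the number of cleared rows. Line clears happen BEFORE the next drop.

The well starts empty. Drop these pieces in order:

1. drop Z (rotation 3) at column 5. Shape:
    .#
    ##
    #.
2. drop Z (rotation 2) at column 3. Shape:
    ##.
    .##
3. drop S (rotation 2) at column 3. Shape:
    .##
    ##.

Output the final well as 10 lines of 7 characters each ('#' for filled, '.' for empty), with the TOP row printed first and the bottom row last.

Drop 1: Z rot3 at col 5 lands with bottom-row=0; cleared 0 line(s) (total 0); column heights now [0 0 0 0 0 2 3], max=3
Drop 2: Z rot2 at col 3 lands with bottom-row=2; cleared 0 line(s) (total 0); column heights now [0 0 0 4 4 3 3], max=4
Drop 3: S rot2 at col 3 lands with bottom-row=4; cleared 0 line(s) (total 0); column heights now [0 0 0 5 6 6 3], max=6

Answer: .......
.......
.......
.......
....##.
...##..
...##..
....###
.....##
.....#.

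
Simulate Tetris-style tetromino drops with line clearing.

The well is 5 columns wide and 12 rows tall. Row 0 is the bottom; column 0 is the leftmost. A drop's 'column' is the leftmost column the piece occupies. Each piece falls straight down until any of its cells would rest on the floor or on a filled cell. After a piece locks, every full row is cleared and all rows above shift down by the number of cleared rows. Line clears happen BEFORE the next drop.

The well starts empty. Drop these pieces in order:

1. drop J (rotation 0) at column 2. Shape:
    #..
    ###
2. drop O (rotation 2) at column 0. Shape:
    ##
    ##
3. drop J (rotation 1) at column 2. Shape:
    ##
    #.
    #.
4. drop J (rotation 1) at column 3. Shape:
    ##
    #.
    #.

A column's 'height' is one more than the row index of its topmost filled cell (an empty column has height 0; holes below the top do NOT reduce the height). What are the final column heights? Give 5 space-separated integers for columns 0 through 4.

Answer: 1 1 4 7 7

Derivation:
Drop 1: J rot0 at col 2 lands with bottom-row=0; cleared 0 line(s) (total 0); column heights now [0 0 2 1 1], max=2
Drop 2: O rot2 at col 0 lands with bottom-row=0; cleared 1 line(s) (total 1); column heights now [1 1 1 0 0], max=1
Drop 3: J rot1 at col 2 lands with bottom-row=1; cleared 0 line(s) (total 1); column heights now [1 1 4 4 0], max=4
Drop 4: J rot1 at col 3 lands with bottom-row=4; cleared 0 line(s) (total 1); column heights now [1 1 4 7 7], max=7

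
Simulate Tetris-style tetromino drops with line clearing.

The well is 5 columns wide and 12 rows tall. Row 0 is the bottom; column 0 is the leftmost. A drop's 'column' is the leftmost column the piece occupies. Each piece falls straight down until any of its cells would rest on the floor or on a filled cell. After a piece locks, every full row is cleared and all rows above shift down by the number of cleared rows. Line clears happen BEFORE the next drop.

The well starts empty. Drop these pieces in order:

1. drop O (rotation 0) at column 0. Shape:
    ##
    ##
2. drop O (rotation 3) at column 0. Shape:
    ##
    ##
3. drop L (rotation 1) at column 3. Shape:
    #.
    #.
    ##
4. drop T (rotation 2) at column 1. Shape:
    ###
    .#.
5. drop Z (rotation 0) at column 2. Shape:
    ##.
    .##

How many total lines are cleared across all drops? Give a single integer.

Drop 1: O rot0 at col 0 lands with bottom-row=0; cleared 0 line(s) (total 0); column heights now [2 2 0 0 0], max=2
Drop 2: O rot3 at col 0 lands with bottom-row=2; cleared 0 line(s) (total 0); column heights now [4 4 0 0 0], max=4
Drop 3: L rot1 at col 3 lands with bottom-row=0; cleared 0 line(s) (total 0); column heights now [4 4 0 3 1], max=4
Drop 4: T rot2 at col 1 lands with bottom-row=3; cleared 0 line(s) (total 0); column heights now [4 5 5 5 1], max=5
Drop 5: Z rot0 at col 2 lands with bottom-row=5; cleared 0 line(s) (total 0); column heights now [4 5 7 7 6], max=7

Answer: 0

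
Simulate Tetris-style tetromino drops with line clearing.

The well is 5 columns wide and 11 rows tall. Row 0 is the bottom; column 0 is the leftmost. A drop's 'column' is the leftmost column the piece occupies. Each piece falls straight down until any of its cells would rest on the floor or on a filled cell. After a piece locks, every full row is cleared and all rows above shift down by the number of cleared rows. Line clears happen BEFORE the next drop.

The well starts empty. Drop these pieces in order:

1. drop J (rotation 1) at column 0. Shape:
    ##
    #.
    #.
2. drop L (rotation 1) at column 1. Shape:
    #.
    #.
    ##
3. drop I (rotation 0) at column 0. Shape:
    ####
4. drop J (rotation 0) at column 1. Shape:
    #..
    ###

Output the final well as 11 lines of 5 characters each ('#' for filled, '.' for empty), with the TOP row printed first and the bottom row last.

Drop 1: J rot1 at col 0 lands with bottom-row=0; cleared 0 line(s) (total 0); column heights now [3 3 0 0 0], max=3
Drop 2: L rot1 at col 1 lands with bottom-row=3; cleared 0 line(s) (total 0); column heights now [3 6 4 0 0], max=6
Drop 3: I rot0 at col 0 lands with bottom-row=6; cleared 0 line(s) (total 0); column heights now [7 7 7 7 0], max=7
Drop 4: J rot0 at col 1 lands with bottom-row=7; cleared 0 line(s) (total 0); column heights now [7 9 8 8 0], max=9

Answer: .....
.....
.#...
.###.
####.
.#...
.#...
.##..
##...
#....
#....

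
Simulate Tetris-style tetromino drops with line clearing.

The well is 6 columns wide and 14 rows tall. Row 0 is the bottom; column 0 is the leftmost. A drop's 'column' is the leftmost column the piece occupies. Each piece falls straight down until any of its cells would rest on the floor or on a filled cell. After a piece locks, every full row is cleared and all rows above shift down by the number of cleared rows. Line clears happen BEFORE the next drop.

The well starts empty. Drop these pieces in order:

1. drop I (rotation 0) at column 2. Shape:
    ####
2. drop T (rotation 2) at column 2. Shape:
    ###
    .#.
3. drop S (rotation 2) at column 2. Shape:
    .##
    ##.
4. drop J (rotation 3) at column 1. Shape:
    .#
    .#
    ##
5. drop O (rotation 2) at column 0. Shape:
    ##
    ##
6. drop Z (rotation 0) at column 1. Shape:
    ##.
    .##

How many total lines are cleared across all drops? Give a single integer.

Answer: 0

Derivation:
Drop 1: I rot0 at col 2 lands with bottom-row=0; cleared 0 line(s) (total 0); column heights now [0 0 1 1 1 1], max=1
Drop 2: T rot2 at col 2 lands with bottom-row=1; cleared 0 line(s) (total 0); column heights now [0 0 3 3 3 1], max=3
Drop 3: S rot2 at col 2 lands with bottom-row=3; cleared 0 line(s) (total 0); column heights now [0 0 4 5 5 1], max=5
Drop 4: J rot3 at col 1 lands with bottom-row=4; cleared 0 line(s) (total 0); column heights now [0 5 7 5 5 1], max=7
Drop 5: O rot2 at col 0 lands with bottom-row=5; cleared 0 line(s) (total 0); column heights now [7 7 7 5 5 1], max=7
Drop 6: Z rot0 at col 1 lands with bottom-row=7; cleared 0 line(s) (total 0); column heights now [7 9 9 8 5 1], max=9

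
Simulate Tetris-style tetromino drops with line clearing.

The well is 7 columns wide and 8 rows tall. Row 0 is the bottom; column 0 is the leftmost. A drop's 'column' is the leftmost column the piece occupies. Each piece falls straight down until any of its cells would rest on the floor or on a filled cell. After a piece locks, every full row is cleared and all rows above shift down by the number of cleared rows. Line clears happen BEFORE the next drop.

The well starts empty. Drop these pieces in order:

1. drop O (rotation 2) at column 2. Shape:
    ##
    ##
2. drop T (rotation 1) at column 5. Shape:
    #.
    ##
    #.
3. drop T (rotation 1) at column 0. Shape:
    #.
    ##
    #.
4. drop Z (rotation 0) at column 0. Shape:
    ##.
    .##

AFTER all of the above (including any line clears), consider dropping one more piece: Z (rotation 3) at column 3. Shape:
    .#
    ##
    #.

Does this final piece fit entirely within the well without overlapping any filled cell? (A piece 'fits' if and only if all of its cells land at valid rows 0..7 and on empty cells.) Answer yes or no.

Answer: yes

Derivation:
Drop 1: O rot2 at col 2 lands with bottom-row=0; cleared 0 line(s) (total 0); column heights now [0 0 2 2 0 0 0], max=2
Drop 2: T rot1 at col 5 lands with bottom-row=0; cleared 0 line(s) (total 0); column heights now [0 0 2 2 0 3 2], max=3
Drop 3: T rot1 at col 0 lands with bottom-row=0; cleared 0 line(s) (total 0); column heights now [3 2 2 2 0 3 2], max=3
Drop 4: Z rot0 at col 0 lands with bottom-row=2; cleared 0 line(s) (total 0); column heights now [4 4 3 2 0 3 2], max=4
Test piece Z rot3 at col 3 (width 2): heights before test = [4 4 3 2 0 3 2]; fits = True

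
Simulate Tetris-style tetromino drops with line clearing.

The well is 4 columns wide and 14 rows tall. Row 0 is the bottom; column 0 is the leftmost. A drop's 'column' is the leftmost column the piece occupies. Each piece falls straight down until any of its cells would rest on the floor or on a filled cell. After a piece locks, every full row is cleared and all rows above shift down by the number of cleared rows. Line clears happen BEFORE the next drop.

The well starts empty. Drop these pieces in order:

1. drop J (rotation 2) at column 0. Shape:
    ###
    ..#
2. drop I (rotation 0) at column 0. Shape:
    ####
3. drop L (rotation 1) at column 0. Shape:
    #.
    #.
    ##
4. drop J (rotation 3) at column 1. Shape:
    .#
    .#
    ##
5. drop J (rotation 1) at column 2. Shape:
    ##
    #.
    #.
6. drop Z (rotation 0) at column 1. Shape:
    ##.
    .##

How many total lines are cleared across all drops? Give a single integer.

Drop 1: J rot2 at col 0 lands with bottom-row=0; cleared 0 line(s) (total 0); column heights now [2 2 2 0], max=2
Drop 2: I rot0 at col 0 lands with bottom-row=2; cleared 1 line(s) (total 1); column heights now [2 2 2 0], max=2
Drop 3: L rot1 at col 0 lands with bottom-row=2; cleared 0 line(s) (total 1); column heights now [5 3 2 0], max=5
Drop 4: J rot3 at col 1 lands with bottom-row=3; cleared 0 line(s) (total 1); column heights now [5 4 6 0], max=6
Drop 5: J rot1 at col 2 lands with bottom-row=6; cleared 0 line(s) (total 1); column heights now [5 4 9 9], max=9
Drop 6: Z rot0 at col 1 lands with bottom-row=9; cleared 0 line(s) (total 1); column heights now [5 11 11 10], max=11

Answer: 1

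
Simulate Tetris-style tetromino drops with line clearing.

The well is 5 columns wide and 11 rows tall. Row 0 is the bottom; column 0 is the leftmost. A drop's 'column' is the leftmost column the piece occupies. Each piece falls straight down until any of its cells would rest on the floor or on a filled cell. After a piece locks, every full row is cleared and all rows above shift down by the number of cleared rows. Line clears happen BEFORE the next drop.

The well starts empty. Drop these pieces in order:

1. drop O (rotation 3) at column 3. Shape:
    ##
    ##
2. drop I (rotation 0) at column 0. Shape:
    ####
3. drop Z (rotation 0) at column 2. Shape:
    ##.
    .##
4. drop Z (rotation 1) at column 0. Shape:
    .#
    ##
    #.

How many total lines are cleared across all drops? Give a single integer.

Answer: 0

Derivation:
Drop 1: O rot3 at col 3 lands with bottom-row=0; cleared 0 line(s) (total 0); column heights now [0 0 0 2 2], max=2
Drop 2: I rot0 at col 0 lands with bottom-row=2; cleared 0 line(s) (total 0); column heights now [3 3 3 3 2], max=3
Drop 3: Z rot0 at col 2 lands with bottom-row=3; cleared 0 line(s) (total 0); column heights now [3 3 5 5 4], max=5
Drop 4: Z rot1 at col 0 lands with bottom-row=3; cleared 0 line(s) (total 0); column heights now [5 6 5 5 4], max=6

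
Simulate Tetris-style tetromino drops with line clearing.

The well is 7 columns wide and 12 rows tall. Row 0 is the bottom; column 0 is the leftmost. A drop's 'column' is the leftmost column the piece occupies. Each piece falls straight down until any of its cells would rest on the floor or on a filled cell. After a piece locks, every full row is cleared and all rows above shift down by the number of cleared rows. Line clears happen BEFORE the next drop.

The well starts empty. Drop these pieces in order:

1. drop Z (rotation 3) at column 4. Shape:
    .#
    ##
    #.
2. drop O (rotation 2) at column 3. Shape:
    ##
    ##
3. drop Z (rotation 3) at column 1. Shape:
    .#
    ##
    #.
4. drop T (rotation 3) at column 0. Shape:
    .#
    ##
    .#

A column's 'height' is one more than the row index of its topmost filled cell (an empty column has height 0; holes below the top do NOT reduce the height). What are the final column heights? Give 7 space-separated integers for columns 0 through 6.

Answer: 4 5 3 4 4 3 0

Derivation:
Drop 1: Z rot3 at col 4 lands with bottom-row=0; cleared 0 line(s) (total 0); column heights now [0 0 0 0 2 3 0], max=3
Drop 2: O rot2 at col 3 lands with bottom-row=2; cleared 0 line(s) (total 0); column heights now [0 0 0 4 4 3 0], max=4
Drop 3: Z rot3 at col 1 lands with bottom-row=0; cleared 0 line(s) (total 0); column heights now [0 2 3 4 4 3 0], max=4
Drop 4: T rot3 at col 0 lands with bottom-row=2; cleared 0 line(s) (total 0); column heights now [4 5 3 4 4 3 0], max=5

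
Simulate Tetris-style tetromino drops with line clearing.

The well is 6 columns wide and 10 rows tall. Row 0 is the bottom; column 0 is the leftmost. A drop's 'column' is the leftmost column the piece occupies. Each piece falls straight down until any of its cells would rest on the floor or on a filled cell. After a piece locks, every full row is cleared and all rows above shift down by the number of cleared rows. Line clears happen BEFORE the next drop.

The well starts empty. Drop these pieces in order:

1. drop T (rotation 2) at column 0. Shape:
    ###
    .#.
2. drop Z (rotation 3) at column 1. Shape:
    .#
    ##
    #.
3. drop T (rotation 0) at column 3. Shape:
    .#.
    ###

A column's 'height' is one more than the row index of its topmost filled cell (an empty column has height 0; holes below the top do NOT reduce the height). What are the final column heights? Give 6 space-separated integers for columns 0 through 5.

Answer: 2 4 5 1 2 1

Derivation:
Drop 1: T rot2 at col 0 lands with bottom-row=0; cleared 0 line(s) (total 0); column heights now [2 2 2 0 0 0], max=2
Drop 2: Z rot3 at col 1 lands with bottom-row=2; cleared 0 line(s) (total 0); column heights now [2 4 5 0 0 0], max=5
Drop 3: T rot0 at col 3 lands with bottom-row=0; cleared 0 line(s) (total 0); column heights now [2 4 5 1 2 1], max=5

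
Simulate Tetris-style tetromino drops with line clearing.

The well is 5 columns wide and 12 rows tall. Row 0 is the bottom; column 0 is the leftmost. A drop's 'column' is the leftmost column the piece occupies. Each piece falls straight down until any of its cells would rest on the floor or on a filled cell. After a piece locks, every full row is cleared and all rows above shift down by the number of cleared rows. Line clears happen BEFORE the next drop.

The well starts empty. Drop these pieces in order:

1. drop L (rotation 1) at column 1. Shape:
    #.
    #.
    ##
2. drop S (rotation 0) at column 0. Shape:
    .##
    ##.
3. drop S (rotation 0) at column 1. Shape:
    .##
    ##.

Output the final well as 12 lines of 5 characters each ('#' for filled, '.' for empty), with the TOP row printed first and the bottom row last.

Answer: .....
.....
.....
.....
.....
..##.
.##..
.##..
##...
.#...
.#...
.##..

Derivation:
Drop 1: L rot1 at col 1 lands with bottom-row=0; cleared 0 line(s) (total 0); column heights now [0 3 1 0 0], max=3
Drop 2: S rot0 at col 0 lands with bottom-row=3; cleared 0 line(s) (total 0); column heights now [4 5 5 0 0], max=5
Drop 3: S rot0 at col 1 lands with bottom-row=5; cleared 0 line(s) (total 0); column heights now [4 6 7 7 0], max=7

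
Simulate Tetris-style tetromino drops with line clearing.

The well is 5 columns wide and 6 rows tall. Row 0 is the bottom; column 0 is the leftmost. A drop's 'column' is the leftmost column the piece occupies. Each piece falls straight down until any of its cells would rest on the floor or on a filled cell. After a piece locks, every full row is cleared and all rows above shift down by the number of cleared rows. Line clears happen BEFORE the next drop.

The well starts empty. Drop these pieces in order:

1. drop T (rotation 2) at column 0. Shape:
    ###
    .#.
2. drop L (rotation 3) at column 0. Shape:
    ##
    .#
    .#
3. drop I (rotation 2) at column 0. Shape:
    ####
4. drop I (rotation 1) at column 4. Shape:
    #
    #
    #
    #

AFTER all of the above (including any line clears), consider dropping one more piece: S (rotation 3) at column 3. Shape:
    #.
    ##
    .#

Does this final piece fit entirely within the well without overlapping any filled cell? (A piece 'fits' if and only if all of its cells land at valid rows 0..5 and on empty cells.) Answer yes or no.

Drop 1: T rot2 at col 0 lands with bottom-row=0; cleared 0 line(s) (total 0); column heights now [2 2 2 0 0], max=2
Drop 2: L rot3 at col 0 lands with bottom-row=2; cleared 0 line(s) (total 0); column heights now [5 5 2 0 0], max=5
Drop 3: I rot2 at col 0 lands with bottom-row=5; cleared 0 line(s) (total 0); column heights now [6 6 6 6 0], max=6
Drop 4: I rot1 at col 4 lands with bottom-row=0; cleared 0 line(s) (total 0); column heights now [6 6 6 6 4], max=6
Test piece S rot3 at col 3 (width 2): heights before test = [6 6 6 6 4]; fits = False

Answer: no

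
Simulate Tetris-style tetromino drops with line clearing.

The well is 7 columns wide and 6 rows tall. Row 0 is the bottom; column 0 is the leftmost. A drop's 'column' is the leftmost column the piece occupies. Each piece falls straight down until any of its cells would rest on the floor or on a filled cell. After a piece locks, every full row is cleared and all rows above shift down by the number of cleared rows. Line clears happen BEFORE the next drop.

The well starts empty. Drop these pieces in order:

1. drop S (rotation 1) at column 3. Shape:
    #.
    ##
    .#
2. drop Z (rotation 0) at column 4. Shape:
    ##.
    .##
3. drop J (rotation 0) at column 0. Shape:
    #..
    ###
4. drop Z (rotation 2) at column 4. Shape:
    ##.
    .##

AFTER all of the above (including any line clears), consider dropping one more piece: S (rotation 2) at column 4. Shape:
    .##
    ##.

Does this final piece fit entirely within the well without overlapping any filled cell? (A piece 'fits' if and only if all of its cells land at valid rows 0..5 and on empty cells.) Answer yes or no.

Answer: no

Derivation:
Drop 1: S rot1 at col 3 lands with bottom-row=0; cleared 0 line(s) (total 0); column heights now [0 0 0 3 2 0 0], max=3
Drop 2: Z rot0 at col 4 lands with bottom-row=1; cleared 0 line(s) (total 0); column heights now [0 0 0 3 3 3 2], max=3
Drop 3: J rot0 at col 0 lands with bottom-row=0; cleared 0 line(s) (total 0); column heights now [2 1 1 3 3 3 2], max=3
Drop 4: Z rot2 at col 4 lands with bottom-row=3; cleared 0 line(s) (total 0); column heights now [2 1 1 3 5 5 4], max=5
Test piece S rot2 at col 4 (width 3): heights before test = [2 1 1 3 5 5 4]; fits = False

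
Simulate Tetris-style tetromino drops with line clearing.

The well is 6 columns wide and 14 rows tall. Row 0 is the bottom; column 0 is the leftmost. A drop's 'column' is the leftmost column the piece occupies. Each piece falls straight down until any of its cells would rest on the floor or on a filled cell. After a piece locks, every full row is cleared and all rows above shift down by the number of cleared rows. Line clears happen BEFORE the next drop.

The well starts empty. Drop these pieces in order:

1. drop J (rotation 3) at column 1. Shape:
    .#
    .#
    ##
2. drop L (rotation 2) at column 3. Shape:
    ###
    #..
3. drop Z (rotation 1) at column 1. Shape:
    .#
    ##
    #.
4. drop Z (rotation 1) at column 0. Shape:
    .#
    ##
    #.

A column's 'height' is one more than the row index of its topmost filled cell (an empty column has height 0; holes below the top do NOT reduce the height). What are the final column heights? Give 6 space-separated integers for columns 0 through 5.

Answer: 5 6 5 2 2 2

Derivation:
Drop 1: J rot3 at col 1 lands with bottom-row=0; cleared 0 line(s) (total 0); column heights now [0 1 3 0 0 0], max=3
Drop 2: L rot2 at col 3 lands with bottom-row=0; cleared 0 line(s) (total 0); column heights now [0 1 3 2 2 2], max=3
Drop 3: Z rot1 at col 1 lands with bottom-row=2; cleared 0 line(s) (total 0); column heights now [0 4 5 2 2 2], max=5
Drop 4: Z rot1 at col 0 lands with bottom-row=3; cleared 0 line(s) (total 0); column heights now [5 6 5 2 2 2], max=6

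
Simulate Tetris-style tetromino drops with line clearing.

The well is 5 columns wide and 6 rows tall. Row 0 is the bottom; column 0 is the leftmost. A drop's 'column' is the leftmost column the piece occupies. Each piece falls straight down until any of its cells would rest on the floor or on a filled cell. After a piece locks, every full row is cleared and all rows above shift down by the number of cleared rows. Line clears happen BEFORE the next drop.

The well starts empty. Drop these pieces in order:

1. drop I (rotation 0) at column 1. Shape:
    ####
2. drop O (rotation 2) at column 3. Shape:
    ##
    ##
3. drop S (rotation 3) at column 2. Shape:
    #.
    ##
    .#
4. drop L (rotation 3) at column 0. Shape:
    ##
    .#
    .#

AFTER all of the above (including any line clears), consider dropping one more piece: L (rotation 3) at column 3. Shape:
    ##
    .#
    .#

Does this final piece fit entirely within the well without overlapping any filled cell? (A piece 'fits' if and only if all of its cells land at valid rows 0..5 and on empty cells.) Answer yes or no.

Drop 1: I rot0 at col 1 lands with bottom-row=0; cleared 0 line(s) (total 0); column heights now [0 1 1 1 1], max=1
Drop 2: O rot2 at col 3 lands with bottom-row=1; cleared 0 line(s) (total 0); column heights now [0 1 1 3 3], max=3
Drop 3: S rot3 at col 2 lands with bottom-row=3; cleared 0 line(s) (total 0); column heights now [0 1 6 5 3], max=6
Drop 4: L rot3 at col 0 lands with bottom-row=1; cleared 0 line(s) (total 0); column heights now [4 4 6 5 3], max=6
Test piece L rot3 at col 3 (width 2): heights before test = [4 4 6 5 3]; fits = True

Answer: yes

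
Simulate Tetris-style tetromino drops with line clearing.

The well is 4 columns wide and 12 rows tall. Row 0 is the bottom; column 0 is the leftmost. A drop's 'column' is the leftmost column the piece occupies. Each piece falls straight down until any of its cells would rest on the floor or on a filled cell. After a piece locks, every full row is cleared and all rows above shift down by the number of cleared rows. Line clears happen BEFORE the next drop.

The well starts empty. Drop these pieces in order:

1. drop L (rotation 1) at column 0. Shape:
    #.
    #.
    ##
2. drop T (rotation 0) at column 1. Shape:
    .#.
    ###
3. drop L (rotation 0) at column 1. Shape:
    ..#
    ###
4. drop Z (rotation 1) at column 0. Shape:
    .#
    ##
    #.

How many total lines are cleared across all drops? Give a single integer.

Drop 1: L rot1 at col 0 lands with bottom-row=0; cleared 0 line(s) (total 0); column heights now [3 1 0 0], max=3
Drop 2: T rot0 at col 1 lands with bottom-row=1; cleared 1 line(s) (total 1); column heights now [2 1 2 0], max=2
Drop 3: L rot0 at col 1 lands with bottom-row=2; cleared 0 line(s) (total 1); column heights now [2 3 3 4], max=4
Drop 4: Z rot1 at col 0 lands with bottom-row=2; cleared 1 line(s) (total 2); column heights now [3 4 2 3], max=4

Answer: 2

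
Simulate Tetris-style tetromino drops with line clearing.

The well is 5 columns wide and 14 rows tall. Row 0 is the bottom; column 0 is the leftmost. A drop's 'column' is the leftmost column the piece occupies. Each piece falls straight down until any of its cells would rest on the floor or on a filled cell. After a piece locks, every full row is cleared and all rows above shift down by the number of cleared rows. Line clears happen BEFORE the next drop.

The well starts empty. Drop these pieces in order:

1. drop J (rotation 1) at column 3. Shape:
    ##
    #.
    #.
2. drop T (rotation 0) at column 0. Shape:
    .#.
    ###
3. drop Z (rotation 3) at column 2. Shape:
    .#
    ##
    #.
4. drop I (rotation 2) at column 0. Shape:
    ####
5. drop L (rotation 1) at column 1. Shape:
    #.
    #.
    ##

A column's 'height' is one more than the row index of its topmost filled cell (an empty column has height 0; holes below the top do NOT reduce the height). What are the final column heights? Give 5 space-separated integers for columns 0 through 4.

Answer: 6 9 7 6 3

Derivation:
Drop 1: J rot1 at col 3 lands with bottom-row=0; cleared 0 line(s) (total 0); column heights now [0 0 0 3 3], max=3
Drop 2: T rot0 at col 0 lands with bottom-row=0; cleared 0 line(s) (total 0); column heights now [1 2 1 3 3], max=3
Drop 3: Z rot3 at col 2 lands with bottom-row=2; cleared 0 line(s) (total 0); column heights now [1 2 4 5 3], max=5
Drop 4: I rot2 at col 0 lands with bottom-row=5; cleared 0 line(s) (total 0); column heights now [6 6 6 6 3], max=6
Drop 5: L rot1 at col 1 lands with bottom-row=6; cleared 0 line(s) (total 0); column heights now [6 9 7 6 3], max=9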